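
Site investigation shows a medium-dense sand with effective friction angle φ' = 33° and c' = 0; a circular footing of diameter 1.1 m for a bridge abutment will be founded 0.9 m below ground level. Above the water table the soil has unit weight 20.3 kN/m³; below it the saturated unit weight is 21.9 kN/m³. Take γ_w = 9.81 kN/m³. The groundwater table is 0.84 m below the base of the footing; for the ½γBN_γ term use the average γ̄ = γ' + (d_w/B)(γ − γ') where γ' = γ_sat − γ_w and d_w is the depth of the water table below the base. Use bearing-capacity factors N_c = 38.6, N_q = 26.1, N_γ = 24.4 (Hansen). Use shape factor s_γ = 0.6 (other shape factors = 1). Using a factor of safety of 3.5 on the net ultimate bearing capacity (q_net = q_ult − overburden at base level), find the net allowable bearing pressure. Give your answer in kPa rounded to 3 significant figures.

Effective surcharge at the founding depth q = γ·D_f = 20.3 × 0.9 = 18.27 kPa.
With d_w = 0.84 m < B, γ̄ = 12.09 + (0.84/1.1) × (20.3 − 12.09) = 18.359 kN/m³.
q_ult = q·N_q + 0.5·γ·B·N_γ·s_γ
     = 18.27 × 26.1 + 0.5 × 18.359 × 1.1 × 24.4 × 0.6
     = 476.85 + 147.83 = 624.68 kPa.
q_net = 624.68 − 18.27 = 606.41 kPa.
q_all(net) = 606.41 / 3.5 = 173.26 kPa.

q_all(net) ≈ 173 kPa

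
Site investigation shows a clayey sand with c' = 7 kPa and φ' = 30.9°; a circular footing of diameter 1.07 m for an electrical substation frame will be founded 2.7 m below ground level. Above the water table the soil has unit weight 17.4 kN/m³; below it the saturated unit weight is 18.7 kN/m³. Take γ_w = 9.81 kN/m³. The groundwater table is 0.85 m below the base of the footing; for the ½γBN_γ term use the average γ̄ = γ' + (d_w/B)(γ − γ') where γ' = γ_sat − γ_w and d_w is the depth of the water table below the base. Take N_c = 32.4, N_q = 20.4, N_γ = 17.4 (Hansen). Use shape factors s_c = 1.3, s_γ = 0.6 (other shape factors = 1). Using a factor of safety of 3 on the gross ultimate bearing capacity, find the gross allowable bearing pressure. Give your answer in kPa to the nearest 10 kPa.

Effective surcharge at the founding depth q = γ·D_f = 17.4 × 2.7 = 46.98 kPa.
With d_w = 0.85 m < B, γ̄ = 8.89 + (0.85/1.07) × (17.4 − 8.89) = 15.65 kN/m³.
q_ult = c·N_c·s_c + q·N_q + 0.5·γ·B·N_γ·s_γ
     = 7 × 32.4 × 1.3 + 46.98 × 20.4 + 0.5 × 15.65 × 1.07 × 17.4 × 0.6
     = 294.84 + 958.39 + 87.413 = 1340.6 kPa.
q_all = 1340.6 / 3 = 446.88 kPa.

q_all ≈ 450 kPa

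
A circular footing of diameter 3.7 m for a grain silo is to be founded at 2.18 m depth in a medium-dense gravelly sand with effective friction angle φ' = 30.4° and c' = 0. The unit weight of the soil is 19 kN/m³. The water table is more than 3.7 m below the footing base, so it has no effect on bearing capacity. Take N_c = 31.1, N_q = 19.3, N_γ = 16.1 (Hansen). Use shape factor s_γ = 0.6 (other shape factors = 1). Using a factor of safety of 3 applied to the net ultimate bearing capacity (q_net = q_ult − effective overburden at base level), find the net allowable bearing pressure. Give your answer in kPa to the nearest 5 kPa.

Overburden at base level: q = 19 × 2.18 = 41.42 kPa.
Surcharge term q·N_q = 41.42 × 19.3 = 799.41 kPa; self-weight term 0.5·γ·B·N_γ·s_γ = 0.5 × 19 × 3.7 × 16.1 × 0.6 = 339.55 kPa.
q_ult = 799.41 + 339.55 = 1139 kPa.
Net ultimate: q_net = 1139 − 41.42 = 1097.5 kPa.
q_all(net) = 1097.5 / 3 = 365.85 kPa.

q_all(net) ≈ 365 kPa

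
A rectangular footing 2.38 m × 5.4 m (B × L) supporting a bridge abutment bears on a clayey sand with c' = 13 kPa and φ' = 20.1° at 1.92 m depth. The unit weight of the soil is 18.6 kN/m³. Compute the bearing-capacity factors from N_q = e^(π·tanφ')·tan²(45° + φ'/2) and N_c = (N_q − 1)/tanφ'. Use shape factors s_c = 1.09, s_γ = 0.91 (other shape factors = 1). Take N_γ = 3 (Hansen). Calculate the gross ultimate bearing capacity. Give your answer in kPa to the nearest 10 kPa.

q_ult ≈ 500 kPa

tan20.1° = 0.3659, so N_q = e^(π×0.3659)·tan²(55.05°) = 3.157 × 2.047 = 6.46.
N_c = (6.46 − 1)/tan20.1° = 14.93.
q = γ·D_f = 18.6 × 1.92 = 35.712 kPa.
c·N_c·s_c = 13 × 14.929 × 1.09 = 211.54 kPa
q·N_q = 35.712 × 6.4633 = 230.82 kPa
0.5·γ·B·N_γ·s_γ = 0.5 × 18.6 × 2.38 × 3 × 0.91 = 60.426 kPa
q_ult = 211.54 + 230.82 + 60.426 = 502.79 kPa.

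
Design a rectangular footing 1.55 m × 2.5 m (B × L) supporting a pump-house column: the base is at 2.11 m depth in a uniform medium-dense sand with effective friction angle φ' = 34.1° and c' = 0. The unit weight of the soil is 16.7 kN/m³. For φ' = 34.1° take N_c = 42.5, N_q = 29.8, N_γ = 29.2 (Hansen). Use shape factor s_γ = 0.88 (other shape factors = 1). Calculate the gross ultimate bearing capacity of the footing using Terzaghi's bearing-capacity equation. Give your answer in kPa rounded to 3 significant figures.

q = γ·D_f = 16.7 × 2.11 = 35.237 kPa.
q·N_q = 35.237 × 29.8 = 1050.1 kPa
0.5·γ·B·N_γ·s_γ = 0.5 × 16.7 × 1.55 × 29.2 × 0.88 = 332.57 kPa
q_ult = 1050.1 + 332.57 = 1382.6 kPa.

q_ult ≈ 1380 kPa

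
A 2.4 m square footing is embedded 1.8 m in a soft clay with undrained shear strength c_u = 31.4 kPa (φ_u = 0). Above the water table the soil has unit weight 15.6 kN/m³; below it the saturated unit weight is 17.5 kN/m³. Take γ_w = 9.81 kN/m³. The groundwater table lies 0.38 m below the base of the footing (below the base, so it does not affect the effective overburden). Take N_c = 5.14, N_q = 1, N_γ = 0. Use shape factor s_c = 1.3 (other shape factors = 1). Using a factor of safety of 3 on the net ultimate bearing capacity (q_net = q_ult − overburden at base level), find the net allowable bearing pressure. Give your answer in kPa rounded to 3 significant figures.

q = γ·D_f = 15.6 × 1.8 = 28.08 kPa.
c·N_c·s_c = 31.4 × 5.14 × 1.3 = 209.81 kPa
q·N_q = 28.08 × 1 = 28.08 kPa
q_ult = 209.81 + 28.08 = 237.89 kPa.
q_net = 237.89 − 28.08 = 209.81 kPa.
q_all(net) = 209.81 / 3 = 69.938 kPa.

q_all(net) ≈ 69.9 kPa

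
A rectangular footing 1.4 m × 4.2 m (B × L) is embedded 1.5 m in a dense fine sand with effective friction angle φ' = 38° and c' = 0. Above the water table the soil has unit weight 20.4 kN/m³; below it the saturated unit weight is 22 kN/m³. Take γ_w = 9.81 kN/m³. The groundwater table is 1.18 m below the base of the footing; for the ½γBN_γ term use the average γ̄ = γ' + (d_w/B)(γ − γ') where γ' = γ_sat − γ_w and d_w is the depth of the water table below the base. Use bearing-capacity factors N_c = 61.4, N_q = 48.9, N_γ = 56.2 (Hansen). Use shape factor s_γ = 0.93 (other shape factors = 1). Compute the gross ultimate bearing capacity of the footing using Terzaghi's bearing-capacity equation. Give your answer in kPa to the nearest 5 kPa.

Effective surcharge at the founding depth q = γ·D_f = 20.4 × 1.5 = 30.6 kPa.
With d_w = 1.18 m < B, γ̄ = 12.19 + (1.18/1.4) × (20.4 − 12.19) = 19.11 kN/m³.
q_ult = q·N_q + 0.5·γ·B·N_γ·s_γ
     = 30.6 × 48.9 + 0.5 × 19.11 × 1.4 × 56.2 × 0.93
     = 1496.3 + 699.16 = 2195.5 kPa.

q_ult ≈ 2195 kPa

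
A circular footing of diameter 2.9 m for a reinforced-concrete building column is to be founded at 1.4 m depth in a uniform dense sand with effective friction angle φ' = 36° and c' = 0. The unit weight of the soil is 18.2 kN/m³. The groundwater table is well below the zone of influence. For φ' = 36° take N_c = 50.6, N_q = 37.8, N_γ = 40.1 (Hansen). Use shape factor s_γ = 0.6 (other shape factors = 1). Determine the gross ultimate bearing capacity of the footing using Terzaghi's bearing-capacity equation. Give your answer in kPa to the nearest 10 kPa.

q_ult ≈ 1600 kPa

Effective surcharge at the founding depth q = γ·D_f = 18.2 × 1.4 = 25.48 kPa.
q_ult = q·N_q + 0.5·γ·B·N_γ·s_γ
     = 25.48 × 37.8 + 0.5 × 18.2 × 2.9 × 40.1 × 0.6
     = 963.14 + 634.94 = 1598.1 kPa.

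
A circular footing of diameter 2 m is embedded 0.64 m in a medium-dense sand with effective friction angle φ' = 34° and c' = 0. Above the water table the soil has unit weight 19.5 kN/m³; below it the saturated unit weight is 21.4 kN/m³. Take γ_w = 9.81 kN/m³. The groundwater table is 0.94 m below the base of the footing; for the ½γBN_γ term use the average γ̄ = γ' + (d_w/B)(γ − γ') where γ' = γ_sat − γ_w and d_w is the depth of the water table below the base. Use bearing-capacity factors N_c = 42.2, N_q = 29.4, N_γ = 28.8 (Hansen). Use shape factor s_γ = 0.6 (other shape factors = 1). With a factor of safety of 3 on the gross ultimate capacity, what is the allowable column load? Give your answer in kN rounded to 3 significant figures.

P_all ≈ 661 kN

q = γ·D_f = 19.5 × 0.64 = 12.48 kPa.
γ' = 11.59 kN/m³; averaging over the depth B below the base, γ̄ = γ' + (d_w/B)(γ − γ') = 15.308 kN/m³.
q·N_q = 12.48 × 29.4 = 366.91 kPa
0.5·γ·B·N_γ·s_γ = 0.5 × 15.308 × 2 × 28.8 × 0.6 = 264.52 kPa
q_ult = 366.91 + 264.52 = 631.43 kPa.
Gross allowable pressure q_all = 631.43 / 3 = 210.48 kPa.
Footing area = 3.1416 m², so allowable column load = 210.48 × 3.1416 = 661.23 kN.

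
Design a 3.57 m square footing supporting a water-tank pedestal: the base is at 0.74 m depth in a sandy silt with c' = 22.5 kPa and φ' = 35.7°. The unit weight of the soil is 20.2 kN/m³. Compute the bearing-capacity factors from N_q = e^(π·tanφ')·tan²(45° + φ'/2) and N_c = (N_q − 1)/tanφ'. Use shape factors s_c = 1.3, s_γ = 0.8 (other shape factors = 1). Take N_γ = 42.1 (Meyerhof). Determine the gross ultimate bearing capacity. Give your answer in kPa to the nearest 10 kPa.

tan35.7° = 0.7186, so N_q = e^(π×0.7186)·tan²(62.85°) = 9.559 × 3.802 = 36.35.
N_c = (36.35 − 1)/tan35.7° = 49.19.
q = γ·D_f = 20.2 × 0.74 = 14.948 kPa.
c·N_c·s_c = 22.5 × 49.19 × 1.3 = 1438.8 kPa
q·N_q = 14.948 × 36.346 = 543.31 kPa
0.5·γ·B·N_γ·s_γ = 0.5 × 20.2 × 3.57 × 42.1 × 0.8 = 1214.4 kPa
q_ult = 1438.8 + 543.31 + 1214.4 = 3196.5 kPa.

q_ult ≈ 3200 kPa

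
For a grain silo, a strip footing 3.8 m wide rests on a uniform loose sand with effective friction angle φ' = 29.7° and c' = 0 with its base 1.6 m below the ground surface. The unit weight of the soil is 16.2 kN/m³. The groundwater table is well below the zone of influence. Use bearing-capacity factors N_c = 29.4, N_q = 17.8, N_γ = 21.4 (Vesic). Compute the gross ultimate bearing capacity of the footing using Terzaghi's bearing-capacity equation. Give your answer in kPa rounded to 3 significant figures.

q = γ·D_f = 16.2 × 1.6 = 25.92 kPa.
q·N_q = 25.92 × 17.8 = 461.38 kPa
0.5·γ·B·N_γ = 0.5 × 16.2 × 3.8 × 21.4 = 658.69 kPa
q_ult = 461.38 + 658.69 = 1120.1 kPa.

q_ult ≈ 1120 kPa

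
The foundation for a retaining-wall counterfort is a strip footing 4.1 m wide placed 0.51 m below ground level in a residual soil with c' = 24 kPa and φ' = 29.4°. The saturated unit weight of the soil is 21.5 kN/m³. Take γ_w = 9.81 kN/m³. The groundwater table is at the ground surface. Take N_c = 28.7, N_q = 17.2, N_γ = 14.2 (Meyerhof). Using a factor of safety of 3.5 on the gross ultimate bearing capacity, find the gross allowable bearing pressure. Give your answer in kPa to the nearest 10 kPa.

Water table at ground surface, so effective unit weight γ' = 21.5 − 9.81 = 11.69 kN/m³ is used throughout; overburden q = 11.69 × 0.51 = 5.9619 kPa; the same γ' applies in the ½γBN_γ term.
Cohesion term c·N_c = 24 × 28.7 = 688.8 kPa; surcharge term q·N_q = 5.9619 × 17.2 = 102.54 kPa; self-weight term 0.5·γ·B·N_γ = 0.5 × 11.69 × 4.1 × 14.2 = 340.3 kPa.
q_ult = 688.8 + 102.54 + 340.3 = 1131.6 kPa.
q_all = 1131.6 / 3.5 = 323.33 kPa.

q_all ≈ 320 kPa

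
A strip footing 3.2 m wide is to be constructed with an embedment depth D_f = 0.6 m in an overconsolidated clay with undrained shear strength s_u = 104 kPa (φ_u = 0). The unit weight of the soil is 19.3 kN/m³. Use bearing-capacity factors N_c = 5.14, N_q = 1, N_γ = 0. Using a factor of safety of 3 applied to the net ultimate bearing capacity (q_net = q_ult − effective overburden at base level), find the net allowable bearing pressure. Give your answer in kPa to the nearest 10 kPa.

Overburden at base level: q = 19.3 × 0.6 = 11.58 kPa.
Cohesion term c·N_c = 104 × 5.14 = 534.56 kPa; surcharge term q·N_q = 11.58 × 1 = 11.58 kPa.
q_ult = 534.56 + 11.58 = 546.14 kPa.
Net ultimate: q_net = 546.14 − 11.58 = 534.56 kPa.
q_all(net) = 534.56 / 3 = 178.19 kPa.

q_all(net) ≈ 180 kPa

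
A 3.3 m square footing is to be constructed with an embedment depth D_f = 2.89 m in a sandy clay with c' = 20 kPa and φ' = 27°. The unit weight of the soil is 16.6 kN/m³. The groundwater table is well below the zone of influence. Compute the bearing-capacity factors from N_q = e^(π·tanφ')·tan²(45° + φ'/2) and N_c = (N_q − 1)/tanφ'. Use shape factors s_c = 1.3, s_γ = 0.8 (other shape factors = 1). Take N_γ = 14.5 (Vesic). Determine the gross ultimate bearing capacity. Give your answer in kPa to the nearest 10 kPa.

tan27° = 0.5095, so N_q = e^(π×0.5095)·tan²(58.5°) = 4.957 × 2.663 = 13.2.
N_c = (13.2 − 1)/tan27° = 23.94.
q = γ·D_f = 16.6 × 2.89 = 47.974 kPa.
c·N_c·s_c = 20 × 23.942 × 1.3 = 622.5 kPa
q·N_q = 47.974 × 13.199 = 633.22 kPa
0.5·γ·B·N_γ·s_γ = 0.5 × 16.6 × 3.3 × 14.5 × 0.8 = 317.72 kPa
q_ult = 622.5 + 633.22 + 317.72 = 1573.4 kPa.

q_ult ≈ 1570 kPa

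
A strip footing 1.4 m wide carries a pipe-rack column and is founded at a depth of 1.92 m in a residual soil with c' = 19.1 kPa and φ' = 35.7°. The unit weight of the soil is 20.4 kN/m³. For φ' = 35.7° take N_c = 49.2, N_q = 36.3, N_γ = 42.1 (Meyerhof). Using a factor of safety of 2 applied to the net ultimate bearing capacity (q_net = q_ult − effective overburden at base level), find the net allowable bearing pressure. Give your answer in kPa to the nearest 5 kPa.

q_all(net) ≈ 1460 kPa

q = γ·D_f = 20.4 × 1.92 = 39.168 kPa.
c·N_c = 19.1 × 49.2 = 939.72 kPa
q·N_q = 39.168 × 36.3 = 1421.8 kPa
0.5·γ·B·N_γ = 0.5 × 20.4 × 1.4 × 42.1 = 601.19 kPa
q_ult = 939.72 + 1421.8 + 601.19 = 2962.7 kPa.
Net ultimate: q_net = 2962.7 − 39.168 = 2923.5 kPa.
q_all(net) = 2923.5 / 2 = 1461.8 kPa.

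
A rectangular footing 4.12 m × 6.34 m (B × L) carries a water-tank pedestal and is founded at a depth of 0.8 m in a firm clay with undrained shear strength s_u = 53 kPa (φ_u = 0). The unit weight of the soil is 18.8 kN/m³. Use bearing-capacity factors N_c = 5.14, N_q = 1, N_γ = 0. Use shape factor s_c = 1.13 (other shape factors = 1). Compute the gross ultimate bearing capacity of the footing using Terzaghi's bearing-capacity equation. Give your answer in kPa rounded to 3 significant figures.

q_ult ≈ 323 kPa

Overburden at base level: q = 18.8 × 0.8 = 15.04 kPa.
Cohesion term c·N_c·s_c = 53 × 5.14 × 1.13 = 307.83 kPa; surcharge term q·N_q = 15.04 × 1 = 15.04 kPa.
q_ult = 307.83 + 15.04 = 322.87 kPa.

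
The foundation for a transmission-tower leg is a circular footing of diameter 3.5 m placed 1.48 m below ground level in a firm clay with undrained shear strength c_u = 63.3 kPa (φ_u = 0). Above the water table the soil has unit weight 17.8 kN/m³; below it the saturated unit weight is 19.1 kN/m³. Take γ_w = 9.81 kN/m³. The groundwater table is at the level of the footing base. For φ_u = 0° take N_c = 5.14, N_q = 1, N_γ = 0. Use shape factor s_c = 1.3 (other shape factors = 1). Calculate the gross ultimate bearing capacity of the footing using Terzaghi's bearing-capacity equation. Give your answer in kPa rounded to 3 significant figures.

q = γ·D_f = 17.8 × 1.48 = 26.344 kPa.
c·N_c·s_c = 63.3 × 5.14 × 1.3 = 422.97 kPa
q·N_q = 26.344 × 1 = 26.344 kPa
q_ult = 422.97 + 26.344 = 449.31 kPa.

q_ult ≈ 449 kPa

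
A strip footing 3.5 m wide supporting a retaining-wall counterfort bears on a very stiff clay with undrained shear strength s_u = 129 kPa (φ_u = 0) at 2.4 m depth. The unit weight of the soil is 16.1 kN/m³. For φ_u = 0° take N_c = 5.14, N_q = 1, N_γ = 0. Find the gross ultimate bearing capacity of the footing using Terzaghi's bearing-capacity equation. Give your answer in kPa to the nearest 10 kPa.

q_ult ≈ 700 kPa

q = γ·D_f = 16.1 × 2.4 = 38.64 kPa.
c·N_c = 129 × 5.14 = 663.06 kPa
q·N_q = 38.64 × 1 = 38.64 kPa
q_ult = 663.06 + 38.64 = 701.7 kPa.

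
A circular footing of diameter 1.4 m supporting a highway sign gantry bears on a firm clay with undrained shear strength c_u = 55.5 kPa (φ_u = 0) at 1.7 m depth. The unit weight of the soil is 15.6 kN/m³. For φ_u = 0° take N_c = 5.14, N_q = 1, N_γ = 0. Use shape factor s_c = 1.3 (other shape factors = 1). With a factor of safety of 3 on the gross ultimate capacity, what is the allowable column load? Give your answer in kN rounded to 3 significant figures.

P_all ≈ 204 kN

Overburden at base level: q = 15.6 × 1.7 = 26.52 kPa.
Cohesion term c·N_c·s_c = 55.5 × 5.14 × 1.3 = 370.85 kPa; surcharge term q·N_q = 26.52 × 1 = 26.52 kPa.
q_ult = 370.85 + 26.52 = 397.37 kPa.
Gross allowable pressure q_all = 397.37 / 3 = 132.46 kPa.
Footing area = 1.5394 m², so allowable column load = 132.46 × 1.5394 = 203.9 kN.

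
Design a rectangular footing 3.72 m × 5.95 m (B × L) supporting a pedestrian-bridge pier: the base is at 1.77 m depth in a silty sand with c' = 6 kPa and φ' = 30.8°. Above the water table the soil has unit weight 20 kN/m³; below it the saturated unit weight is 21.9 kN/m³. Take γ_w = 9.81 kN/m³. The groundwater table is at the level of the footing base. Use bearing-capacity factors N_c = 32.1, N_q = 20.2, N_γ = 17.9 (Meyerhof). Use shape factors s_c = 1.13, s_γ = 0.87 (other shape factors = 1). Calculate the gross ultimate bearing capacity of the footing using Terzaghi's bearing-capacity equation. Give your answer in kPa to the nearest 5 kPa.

q_ult ≈ 1285 kPa

q = γ·D_f = 20 × 1.77 = 35.4 kPa.
For the ½γBN_γ term take γ' = 21.9 − 9.81 = 12.09 kN/m³ (soil below base is submerged).
c·N_c·s_c = 6 × 32.1 × 1.13 = 217.64 kPa
q·N_q = 35.4 × 20.2 = 715.08 kPa
0.5·γ·B·N_γ·s_γ = 0.5 × 12.09 × 3.72 × 17.9 × 0.87 = 350.2 kPa
q_ult = 217.64 + 715.08 + 350.2 = 1282.9 kPa.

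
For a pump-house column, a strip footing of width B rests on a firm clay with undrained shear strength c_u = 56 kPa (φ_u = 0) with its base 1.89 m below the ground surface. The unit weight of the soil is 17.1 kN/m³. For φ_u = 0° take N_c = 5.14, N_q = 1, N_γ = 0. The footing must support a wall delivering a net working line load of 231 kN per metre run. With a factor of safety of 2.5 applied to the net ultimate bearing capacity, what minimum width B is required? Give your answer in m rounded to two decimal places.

Overburden at base level: q = 17.1 × 1.89 = 32.319 kPa.
Cohesion term c·N_c = 56 × 5.14 = 287.84 kPa; surcharge term q·N_q = 32.319 × 1 = 32.319 kPa.
q_ult = 287.84 + 32.319 = 320.16 kPa.
For φ = 0 the ½γBN_γ term vanishes, so q_ult is independent of B. q_net = 320.16 − 32.319 = 287.84 kPa; q_all(net) = 287.84/2.5 = 115.14 kPa.
Required width B = w / q_all(net) = 231 / 115.14 = 2.006 m.

B = 2.01 m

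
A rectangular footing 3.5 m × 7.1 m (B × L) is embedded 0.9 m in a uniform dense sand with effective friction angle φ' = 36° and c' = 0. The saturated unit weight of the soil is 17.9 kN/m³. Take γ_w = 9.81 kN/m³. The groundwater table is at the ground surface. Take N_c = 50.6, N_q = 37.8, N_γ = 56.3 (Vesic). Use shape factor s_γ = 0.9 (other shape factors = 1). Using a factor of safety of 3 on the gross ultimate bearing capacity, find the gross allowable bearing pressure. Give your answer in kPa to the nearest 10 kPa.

q_all ≈ 330 kPa

With the water table at the surface the whole profile is submerged: γ' = 17.9 − 9.81 = 8.09 kN/m³, so q = γ'·D_f = 7.281 kPa; the same γ' applies in the ½γBN_γ term.
q_ult = q·N_q + 0.5·γ·B·N_γ·s_γ
     = 7.281 × 37.8 + 0.5 × 8.09 × 3.5 × 56.3 × 0.9
     = 275.22 + 717.36 = 992.58 kPa.
q_all = 992.58 / 3 = 330.86 kPa.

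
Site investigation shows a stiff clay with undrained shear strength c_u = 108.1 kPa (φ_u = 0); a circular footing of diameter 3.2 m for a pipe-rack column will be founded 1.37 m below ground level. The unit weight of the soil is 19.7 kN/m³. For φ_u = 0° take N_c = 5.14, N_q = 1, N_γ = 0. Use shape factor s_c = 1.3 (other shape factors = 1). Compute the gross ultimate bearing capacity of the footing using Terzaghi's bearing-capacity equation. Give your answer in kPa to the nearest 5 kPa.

Effective surcharge at the founding depth q = γ·D_f = 19.7 × 1.37 = 26.989 kPa.
q_ult = c·N_c·s_c + q·N_q
     = 108.1 × 5.14 × 1.3 + 26.989 × 1
     = 722.32 + 26.989 = 749.31 kPa.

q_ult ≈ 750 kPa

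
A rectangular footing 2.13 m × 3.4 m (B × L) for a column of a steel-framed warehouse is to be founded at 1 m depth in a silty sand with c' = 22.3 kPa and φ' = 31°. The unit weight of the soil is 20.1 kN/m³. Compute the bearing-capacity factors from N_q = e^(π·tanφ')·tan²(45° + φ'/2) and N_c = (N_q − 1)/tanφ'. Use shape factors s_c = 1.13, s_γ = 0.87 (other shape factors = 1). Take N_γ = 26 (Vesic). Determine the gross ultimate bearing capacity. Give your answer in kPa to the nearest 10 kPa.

tan31° = 0.6009, so N_q = e^(π×0.6009)·tan²(60.5°) = 6.604 × 3.124 = 20.63.
N_c = (20.63 − 1)/tan31° = 32.67.
q = γ·D_f = 20.1 × 1 = 20.1 kPa.
c·N_c·s_c = 22.3 × 32.671 × 1.13 = 823.28 kPa
q·N_q = 20.1 × 20.631 = 414.68 kPa
0.5·γ·B·N_γ·s_γ = 0.5 × 20.1 × 2.13 × 26 × 0.87 = 484.22 kPa
q_ult = 823.28 + 414.68 + 484.22 = 1722.2 kPa.

q_ult ≈ 1720 kPa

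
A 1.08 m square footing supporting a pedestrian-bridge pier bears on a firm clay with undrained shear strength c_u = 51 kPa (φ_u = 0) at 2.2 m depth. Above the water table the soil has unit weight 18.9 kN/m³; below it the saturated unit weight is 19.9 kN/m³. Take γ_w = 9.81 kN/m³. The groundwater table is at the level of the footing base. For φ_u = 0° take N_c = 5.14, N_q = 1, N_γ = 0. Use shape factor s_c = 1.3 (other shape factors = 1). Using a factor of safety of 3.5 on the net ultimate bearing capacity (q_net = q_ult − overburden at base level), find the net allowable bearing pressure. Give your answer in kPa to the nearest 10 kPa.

Overburden at base level: q = 18.9 × 2.2 = 41.58 kPa.
Cohesion term c·N_c·s_c = 51 × 5.14 × 1.3 = 340.78 kPa; surcharge term q·N_q = 41.58 × 1 = 41.58 kPa.
q_ult = 340.78 + 41.58 = 382.36 kPa.
q_net = 382.36 − 41.58 = 340.78 kPa.
q_all(net) = 340.78 / 3.5 = 97.366 kPa.

q_all(net) ≈ 100 kPa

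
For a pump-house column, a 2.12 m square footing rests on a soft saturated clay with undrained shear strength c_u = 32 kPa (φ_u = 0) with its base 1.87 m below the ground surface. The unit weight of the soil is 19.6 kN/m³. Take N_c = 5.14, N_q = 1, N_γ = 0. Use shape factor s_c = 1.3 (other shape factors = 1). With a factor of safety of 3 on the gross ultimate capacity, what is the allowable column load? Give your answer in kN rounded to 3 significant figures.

P_all ≈ 375 kN

Overburden at base level: q = 19.6 × 1.87 = 36.652 kPa.
Cohesion term c·N_c·s_c = 32 × 5.14 × 1.3 = 213.82 kPa; surcharge term q·N_q = 36.652 × 1 = 36.652 kPa.
q_ult = 213.82 + 36.652 = 250.48 kPa.
Gross allowable pressure q_all = 250.48 / 3 = 83.492 kPa.
Footing area = 4.4944 m², so allowable column load = 83.492 × 4.4944 = 375.25 kN.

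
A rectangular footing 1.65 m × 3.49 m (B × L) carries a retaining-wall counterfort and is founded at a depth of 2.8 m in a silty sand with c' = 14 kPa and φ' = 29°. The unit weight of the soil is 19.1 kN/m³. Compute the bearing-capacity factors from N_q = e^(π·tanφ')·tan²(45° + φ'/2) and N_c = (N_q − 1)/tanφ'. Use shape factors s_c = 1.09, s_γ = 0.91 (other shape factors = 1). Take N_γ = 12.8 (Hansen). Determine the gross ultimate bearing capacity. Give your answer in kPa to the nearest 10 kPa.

tan29° = 0.5543, so N_q = e^(π×0.5543)·tan²(59.5°) = 5.705 × 2.882 = 16.44.
N_c = (16.44 − 1)/tan29° = 27.86.
Overburden at base level: q = 19.1 × 2.8 = 53.48 kPa.
Cohesion term c·N_c·s_c = 14 × 27.86 × 1.09 = 425.15 kPa; surcharge term q·N_q = 53.48 × 16.443 = 879.39 kPa; self-weight term 0.5·γ·B·N_γ·s_γ = 0.5 × 19.1 × 1.65 × 12.8 × 0.91 = 183.54 kPa.
q_ult = 425.15 + 879.39 + 183.54 = 1488.1 kPa.

q_ult ≈ 1490 kPa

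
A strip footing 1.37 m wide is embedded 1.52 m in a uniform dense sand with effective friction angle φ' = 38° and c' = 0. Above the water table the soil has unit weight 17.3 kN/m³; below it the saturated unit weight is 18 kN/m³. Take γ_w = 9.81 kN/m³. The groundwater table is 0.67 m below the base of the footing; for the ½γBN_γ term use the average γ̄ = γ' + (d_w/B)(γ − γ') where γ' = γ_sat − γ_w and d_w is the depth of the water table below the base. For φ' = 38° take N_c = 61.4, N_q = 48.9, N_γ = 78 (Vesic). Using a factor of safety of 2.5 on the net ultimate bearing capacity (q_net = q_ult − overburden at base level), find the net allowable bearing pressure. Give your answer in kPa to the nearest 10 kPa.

Effective surcharge at the founding depth q = γ·D_f = 17.3 × 1.52 = 26.296 kPa.
With d_w = 0.67 m < B, γ̄ = 8.19 + (0.67/1.37) × (17.3 − 8.19) = 12.645 kN/m³.
q_ult = q·N_q + 0.5·γ·B·N_γ
     = 26.296 × 48.9 + 0.5 × 12.645 × 1.37 × 78
     = 1285.9 + 675.64 = 1961.5 kPa.
q_net = 1961.5 − 26.296 = 1935.2 kPa.
q_all(net) = 1935.2 / 2.5 = 774.09 kPa.

q_all(net) ≈ 770 kPa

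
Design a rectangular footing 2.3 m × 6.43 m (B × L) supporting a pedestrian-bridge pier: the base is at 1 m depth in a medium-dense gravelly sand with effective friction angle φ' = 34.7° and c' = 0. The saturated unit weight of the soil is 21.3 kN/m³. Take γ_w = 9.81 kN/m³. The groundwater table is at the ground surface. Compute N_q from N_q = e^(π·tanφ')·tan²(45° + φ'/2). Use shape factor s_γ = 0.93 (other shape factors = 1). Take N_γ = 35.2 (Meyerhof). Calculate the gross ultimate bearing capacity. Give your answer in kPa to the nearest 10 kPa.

q_ult ≈ 800 kPa

tan34.7° = 0.6924, so N_q = e^(π×0.6924)·tan²(62.35°) = 8.805 × 3.643 = 32.08.
Water table at ground surface, so effective unit weight γ' = 21.3 − 9.81 = 11.49 kN/m³ is used throughout; overburden q = 11.49 × 1 = 11.49 kPa; the same γ' applies in the ½γBN_γ term.
Surcharge term q·N_q = 11.49 × 32.081 = 368.61 kPa; self-weight term 0.5·γ·B·N_γ·s_γ = 0.5 × 11.49 × 2.3 × 35.2 × 0.93 = 432.56 kPa.
q_ult = 368.61 + 432.56 = 801.16 kPa.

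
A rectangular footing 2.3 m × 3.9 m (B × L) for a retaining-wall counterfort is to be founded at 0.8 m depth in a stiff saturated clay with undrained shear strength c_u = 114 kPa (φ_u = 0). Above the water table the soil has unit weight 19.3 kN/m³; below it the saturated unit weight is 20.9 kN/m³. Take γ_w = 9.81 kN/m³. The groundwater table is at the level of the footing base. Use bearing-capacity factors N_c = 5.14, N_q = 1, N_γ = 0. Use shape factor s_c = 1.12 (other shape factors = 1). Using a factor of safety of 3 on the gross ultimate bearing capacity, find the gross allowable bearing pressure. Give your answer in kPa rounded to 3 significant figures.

Effective surcharge at the founding depth q = γ·D_f = 19.3 × 0.8 = 15.44 kPa.
q_ult = c·N_c·s_c + q·N_q
     = 114 × 5.14 × 1.12 + 15.44 × 1
     = 656.28 + 15.44 = 671.72 kPa.
q_all = 671.72 / 3 = 223.91 kPa.

q_all ≈ 224 kPa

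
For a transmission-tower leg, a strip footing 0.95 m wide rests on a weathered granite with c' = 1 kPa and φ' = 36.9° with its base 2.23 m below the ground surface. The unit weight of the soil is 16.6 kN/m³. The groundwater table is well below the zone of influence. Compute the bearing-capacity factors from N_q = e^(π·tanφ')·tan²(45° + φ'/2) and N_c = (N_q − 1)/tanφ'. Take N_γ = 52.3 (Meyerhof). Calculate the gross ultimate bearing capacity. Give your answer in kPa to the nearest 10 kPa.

tan36.9° = 0.7508, so N_q = e^(π×0.7508)·tan²(63.45°) = 10.578 × 4.005 = 42.37.
N_c = (42.37 − 1)/tan36.9° = 55.1.
Effective surcharge at the founding depth q = γ·D_f = 16.6 × 2.23 = 37.018 kPa.
q_ult = c·N_c + q·N_q + 0.5·γ·B·N_γ
     = 1 × 55.096 + 37.018 × 42.368 + 0.5 × 16.6 × 0.95 × 52.3
     = 55.096 + 1568.4 + 412.39 = 2035.8 kPa.

q_ult ≈ 2040 kPa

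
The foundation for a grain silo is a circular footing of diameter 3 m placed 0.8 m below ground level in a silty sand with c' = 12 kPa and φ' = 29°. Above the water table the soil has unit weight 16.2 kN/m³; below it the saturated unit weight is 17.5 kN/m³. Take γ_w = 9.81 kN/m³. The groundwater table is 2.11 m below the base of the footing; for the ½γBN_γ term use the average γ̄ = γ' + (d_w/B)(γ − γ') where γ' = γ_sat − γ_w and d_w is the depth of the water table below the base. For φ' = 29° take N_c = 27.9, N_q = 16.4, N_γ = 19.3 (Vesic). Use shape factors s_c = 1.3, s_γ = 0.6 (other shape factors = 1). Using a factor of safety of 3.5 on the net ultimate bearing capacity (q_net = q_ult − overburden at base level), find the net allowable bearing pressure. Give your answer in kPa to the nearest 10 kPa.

q_all(net) ≈ 250 kPa

Overburden at base level: q = 16.2 × 0.8 = 12.96 kPa.
The water table is 2.11 m below the base (< B = 3 m), so the ½γBN_γ term uses γ̄ = γ' + (d_w/B)(γ − γ') = 7.69 + (2.11/3)(16.2 − 7.69) = 13.675 kN/m³.
Cohesion term c·N_c·s_c = 12 × 27.9 × 1.3 = 435.24 kPa; surcharge term q·N_q = 12.96 × 16.4 = 212.54 kPa; self-weight term 0.5·γ·B·N_γ·s_γ = 0.5 × 13.675 × 3 × 19.3 × 0.6 = 237.54 kPa.
q_ult = 435.24 + 212.54 + 237.54 = 885.33 kPa.
q_net = 885.33 − 12.96 = 872.37 kPa.
q_all(net) = 872.37 / 3.5 = 249.25 kPa.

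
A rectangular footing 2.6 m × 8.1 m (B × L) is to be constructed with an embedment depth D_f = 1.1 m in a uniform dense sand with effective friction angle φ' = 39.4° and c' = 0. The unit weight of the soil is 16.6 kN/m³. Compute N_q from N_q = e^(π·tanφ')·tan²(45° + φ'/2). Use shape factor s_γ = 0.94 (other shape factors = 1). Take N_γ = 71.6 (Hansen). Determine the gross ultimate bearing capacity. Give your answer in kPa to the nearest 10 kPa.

tan39.4° = 0.8214, so N_q = e^(π×0.8214)·tan²(64.7°) = 13.204 × 4.475 = 59.09.
q = γ·D_f = 16.6 × 1.1 = 18.26 kPa.
q·N_q = 18.26 × 59.094 = 1079.1 kPa
0.5·γ·B·N_γ·s_γ = 0.5 × 16.6 × 2.6 × 71.6 × 0.94 = 1452.4 kPa
q_ult = 1079.1 + 1452.4 = 2531.5 kPa.

q_ult ≈ 2530 kPa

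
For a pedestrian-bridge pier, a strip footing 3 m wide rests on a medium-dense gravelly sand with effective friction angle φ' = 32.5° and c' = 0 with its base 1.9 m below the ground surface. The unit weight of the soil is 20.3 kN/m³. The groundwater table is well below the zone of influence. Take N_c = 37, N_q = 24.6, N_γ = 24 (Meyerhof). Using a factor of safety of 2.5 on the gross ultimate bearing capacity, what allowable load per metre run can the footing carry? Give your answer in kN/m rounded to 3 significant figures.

≈ 2020 kN/m

Effective surcharge at the founding depth q = γ·D_f = 20.3 × 1.9 = 38.57 kPa.
q_ult = q·N_q + 0.5·γ·B·N_γ
     = 38.57 × 24.6 + 0.5 × 20.3 × 3 × 24
     = 948.82 + 730.8 = 1679.6 kPa.
Gross allowable pressure q_all = 1679.6 / 2.5 = 671.85 kPa.
Allowable wall load = q_all × B = 671.85 × 3 = 2015.5 kN per metre run.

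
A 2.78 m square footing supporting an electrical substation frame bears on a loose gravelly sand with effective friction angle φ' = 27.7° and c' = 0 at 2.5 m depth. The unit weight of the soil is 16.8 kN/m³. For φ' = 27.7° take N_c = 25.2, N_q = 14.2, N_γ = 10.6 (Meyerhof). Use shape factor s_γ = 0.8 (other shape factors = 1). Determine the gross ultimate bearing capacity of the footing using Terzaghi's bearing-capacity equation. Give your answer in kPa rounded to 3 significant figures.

q_ult ≈ 794 kPa

Overburden at base level: q = 16.8 × 2.5 = 42 kPa.
Surcharge term q·N_q = 42 × 14.2 = 596.4 kPa; self-weight term 0.5·γ·B·N_γ·s_γ = 0.5 × 16.8 × 2.78 × 10.6 × 0.8 = 198.02 kPa.
q_ult = 596.4 + 198.02 = 794.42 kPa.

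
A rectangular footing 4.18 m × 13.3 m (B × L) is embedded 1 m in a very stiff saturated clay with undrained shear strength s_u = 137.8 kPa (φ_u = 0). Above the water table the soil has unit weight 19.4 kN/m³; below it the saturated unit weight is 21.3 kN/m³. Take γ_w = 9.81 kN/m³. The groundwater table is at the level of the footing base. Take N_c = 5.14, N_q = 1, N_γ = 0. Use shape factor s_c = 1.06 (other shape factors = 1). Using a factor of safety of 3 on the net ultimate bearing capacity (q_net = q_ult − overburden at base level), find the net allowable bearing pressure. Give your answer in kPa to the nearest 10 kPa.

Effective surcharge at the founding depth q = γ·D_f = 19.4 × 1 = 19.4 kPa.
q_ult = c·N_c·s_c + q·N_q
     = 137.8 × 5.14 × 1.06 + 19.4 × 1
     = 750.79 + 19.4 = 770.19 kPa.
q_net = 770.19 − 19.4 = 750.79 kPa.
q_all(net) = 750.79 / 3 = 250.26 kPa.

q_all(net) ≈ 250 kPa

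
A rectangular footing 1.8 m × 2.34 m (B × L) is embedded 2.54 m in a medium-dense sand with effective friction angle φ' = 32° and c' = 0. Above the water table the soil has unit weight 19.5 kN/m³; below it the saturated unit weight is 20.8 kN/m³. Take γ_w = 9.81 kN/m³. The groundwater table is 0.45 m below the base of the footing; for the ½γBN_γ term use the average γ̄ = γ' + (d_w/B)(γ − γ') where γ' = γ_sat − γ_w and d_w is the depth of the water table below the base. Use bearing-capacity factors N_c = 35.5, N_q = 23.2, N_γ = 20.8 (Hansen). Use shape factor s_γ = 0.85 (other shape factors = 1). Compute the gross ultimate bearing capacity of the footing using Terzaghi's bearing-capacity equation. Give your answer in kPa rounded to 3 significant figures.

Overburden at base level: q = 19.5 × 2.54 = 49.53 kPa.
The water table is 0.45 m below the base (< B = 1.8 m), so the ½γBN_γ term uses γ̄ = γ' + (d_w/B)(γ − γ') = 10.99 + (0.45/1.8)(19.5 − 10.99) = 13.117 kN/m³.
Surcharge term q·N_q = 49.53 × 23.2 = 1149.1 kPa; self-weight term 0.5·γ·B·N_γ·s_γ = 0.5 × 13.117 × 1.8 × 20.8 × 0.85 = 208.73 kPa.
q_ult = 1149.1 + 208.73 = 1357.8 kPa.

q_ult ≈ 1360 kPa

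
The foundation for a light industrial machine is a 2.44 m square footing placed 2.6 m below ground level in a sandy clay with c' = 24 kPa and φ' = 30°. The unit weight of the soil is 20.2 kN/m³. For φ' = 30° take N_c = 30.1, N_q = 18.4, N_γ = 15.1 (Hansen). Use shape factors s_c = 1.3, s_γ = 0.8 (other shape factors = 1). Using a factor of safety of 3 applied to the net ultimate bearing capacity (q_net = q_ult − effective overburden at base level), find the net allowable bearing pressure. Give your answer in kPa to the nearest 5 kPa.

q_all(net) ≈ 715 kPa

q = γ·D_f = 20.2 × 2.6 = 52.52 kPa.
c·N_c·s_c = 24 × 30.1 × 1.3 = 939.12 kPa
q·N_q = 52.52 × 18.4 = 966.37 kPa
0.5·γ·B·N_γ·s_γ = 0.5 × 20.2 × 2.44 × 15.1 × 0.8 = 297.7 kPa
q_ult = 939.12 + 966.37 + 297.7 = 2203.2 kPa.
Net ultimate: q_net = 2203.2 − 52.52 = 2150.7 kPa.
q_all(net) = 2150.7 / 3 = 716.89 kPa.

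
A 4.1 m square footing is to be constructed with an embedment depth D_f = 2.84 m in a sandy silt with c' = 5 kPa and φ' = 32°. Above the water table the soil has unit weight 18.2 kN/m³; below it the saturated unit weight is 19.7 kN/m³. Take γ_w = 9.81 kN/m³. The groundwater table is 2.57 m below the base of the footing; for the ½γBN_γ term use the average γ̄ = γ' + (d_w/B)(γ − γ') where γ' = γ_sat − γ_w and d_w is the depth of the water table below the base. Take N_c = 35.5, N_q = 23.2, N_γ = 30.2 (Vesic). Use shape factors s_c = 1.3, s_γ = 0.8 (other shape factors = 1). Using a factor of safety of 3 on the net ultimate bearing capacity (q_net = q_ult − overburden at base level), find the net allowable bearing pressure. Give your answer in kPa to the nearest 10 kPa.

Effective surcharge at the founding depth q = γ·D_f = 18.2 × 2.84 = 51.688 kPa.
With d_w = 2.57 m < B, γ̄ = 9.89 + (2.57/4.1) × (18.2 − 9.89) = 15.099 kN/m³.
q_ult = c·N_c·s_c + q·N_q + 0.5·γ·B·N_γ·s_γ
     = 5 × 35.5 × 1.3 + 51.688 × 23.2 + 0.5 × 15.099 × 4.1 × 30.2 × 0.8
     = 230.75 + 1199.2 + 747.82 = 2177.7 kPa.
q_net = 2177.7 − 51.688 = 2126 kPa.
q_all(net) = 2126 / 3 = 708.68 kPa.

q_all(net) ≈ 710 kPa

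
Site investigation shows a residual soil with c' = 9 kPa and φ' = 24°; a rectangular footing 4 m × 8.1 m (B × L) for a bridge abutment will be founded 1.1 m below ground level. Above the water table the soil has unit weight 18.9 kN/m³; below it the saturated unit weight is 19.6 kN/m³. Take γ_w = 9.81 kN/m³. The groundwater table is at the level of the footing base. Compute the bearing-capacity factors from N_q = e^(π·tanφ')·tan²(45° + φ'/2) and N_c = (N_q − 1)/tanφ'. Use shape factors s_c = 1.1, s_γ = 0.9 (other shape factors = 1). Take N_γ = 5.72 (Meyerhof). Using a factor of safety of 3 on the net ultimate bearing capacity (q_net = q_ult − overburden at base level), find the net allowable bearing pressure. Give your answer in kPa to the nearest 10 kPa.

N_q = e^(π·tan24°)·tan²(57°) = 9.6; N_c = (N_q − 1)/tanφ' = 19.32.
Effective surcharge at the founding depth q = γ·D_f = 18.9 × 1.1 = 20.79 kPa.
The water table coincides with the base, so in the self-weight term γ → γ' = 9.79 kN/m³.
q_ult = c·N_c·s_c + q·N_q + 0.5·γ·B·N_γ·s_γ
     = 9 × 19.324 × 1.1 + 20.79 × 9.6034 + 0.5 × 9.79 × 4 × 5.72 × 0.9
     = 191.3 + 199.65 + 100.8 = 491.76 kPa.
q_net = 491.76 − 20.79 = 470.97 kPa.
q_all(net) = 470.97 / 3 = 156.99 kPa.

q_all(net) ≈ 160 kPa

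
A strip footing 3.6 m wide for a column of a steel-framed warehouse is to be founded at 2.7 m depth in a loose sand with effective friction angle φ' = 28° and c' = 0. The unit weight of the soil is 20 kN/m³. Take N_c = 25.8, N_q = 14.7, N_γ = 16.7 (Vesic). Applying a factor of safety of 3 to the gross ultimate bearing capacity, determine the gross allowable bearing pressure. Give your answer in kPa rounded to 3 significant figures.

q_all ≈ 465 kPa

Overburden at base level: q = 20 × 2.7 = 54 kPa.
Surcharge term q·N_q = 54 × 14.7 = 793.8 kPa; self-weight term 0.5·γ·B·N_γ = 0.5 × 20 × 3.6 × 16.7 = 601.2 kPa.
q_ult = 793.8 + 601.2 = 1395 kPa.
q_all = q_ult / FS = 1395 / 3 = 465 kPa.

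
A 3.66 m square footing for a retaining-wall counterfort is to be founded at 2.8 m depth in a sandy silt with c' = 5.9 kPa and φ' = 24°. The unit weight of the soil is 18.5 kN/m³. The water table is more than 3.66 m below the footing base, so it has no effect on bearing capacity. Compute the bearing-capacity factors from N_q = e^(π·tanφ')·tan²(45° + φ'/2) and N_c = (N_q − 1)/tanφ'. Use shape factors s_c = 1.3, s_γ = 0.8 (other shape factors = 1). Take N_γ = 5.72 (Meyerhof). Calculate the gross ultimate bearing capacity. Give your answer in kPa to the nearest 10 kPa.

tan24° = 0.4452, so N_q = e^(π×0.4452)·tan²(57°) = 4.05 × 2.371 = 9.6.
N_c = (9.6 − 1)/tan24° = 19.32.
Overburden at base level: q = 18.5 × 2.8 = 51.8 kPa.
Cohesion term c·N_c·s_c = 5.9 × 19.324 × 1.3 = 148.21 kPa; surcharge term q·N_q = 51.8 × 9.6034 = 497.46 kPa; self-weight term 0.5·γ·B·N_γ·s_γ = 0.5 × 18.5 × 3.66 × 5.72 × 0.8 = 154.92 kPa.
q_ult = 148.21 + 497.46 + 154.92 = 800.59 kPa.

q_ult ≈ 800 kPa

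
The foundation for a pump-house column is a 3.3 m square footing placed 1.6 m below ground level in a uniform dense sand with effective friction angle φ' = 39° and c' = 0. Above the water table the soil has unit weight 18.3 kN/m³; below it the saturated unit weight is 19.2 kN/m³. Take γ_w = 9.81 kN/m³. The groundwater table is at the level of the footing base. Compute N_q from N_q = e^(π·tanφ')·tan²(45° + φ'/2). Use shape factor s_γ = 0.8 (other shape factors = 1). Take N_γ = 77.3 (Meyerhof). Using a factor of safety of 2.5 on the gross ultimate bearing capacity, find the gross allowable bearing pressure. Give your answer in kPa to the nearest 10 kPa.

q_all ≈ 1040 kPa

N_q = e^(π·tan39°)·tan²(64.5°) = 55.96.
q = γ·D_f = 18.3 × 1.6 = 29.28 kPa.
For the ½γBN_γ term take γ' = 19.2 − 9.81 = 9.39 kN/m³ (soil below base is submerged).
q·N_q = 29.28 × 55.957 = 1638.4 kPa
0.5·γ·B·N_γ·s_γ = 0.5 × 9.39 × 3.3 × 77.3 × 0.8 = 958.12 kPa
q_ult = 1638.4 + 958.12 = 2596.6 kPa.
q_all = 2596.6 / 2.5 = 1038.6 kPa.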